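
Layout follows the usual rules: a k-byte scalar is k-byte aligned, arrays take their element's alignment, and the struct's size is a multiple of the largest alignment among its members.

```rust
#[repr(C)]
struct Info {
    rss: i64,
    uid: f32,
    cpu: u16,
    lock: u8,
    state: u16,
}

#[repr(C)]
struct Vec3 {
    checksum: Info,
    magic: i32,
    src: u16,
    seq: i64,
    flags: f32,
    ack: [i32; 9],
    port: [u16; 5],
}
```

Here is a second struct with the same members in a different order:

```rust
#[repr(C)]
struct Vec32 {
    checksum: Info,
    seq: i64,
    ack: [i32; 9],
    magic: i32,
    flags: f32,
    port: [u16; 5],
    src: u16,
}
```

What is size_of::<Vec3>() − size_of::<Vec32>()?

8

Info: rss at 0 (size 8, align 8) → ends 8; uid at 8 (size 4, align 4) → ends 12; cpu at 12 (size 2, align 2) → ends 14; lock at 14 (size 1, align 1) → ends 15; pad 1 to align 2 for state; state at 16 (size 2, align 2) → ends 18; tail pad 6 to reach multiple of 8; total 24 bytes, alignment 8
checksum at 0 (size 24, align 8) → ends 24
magic at 24 (size 4, align 4) → ends 28
src at 28 (size 2, align 2) → ends 30
pad 2 to align 8 for seq
seq at 32 (size 8, align 8) → ends 40
flags at 40 (size 4, align 4) → ends 44
ack at 44 (size 36, align 4) → ends 80
port at 80 (size 10, align 2) → ends 90
tail pad 6 to reach multiple of 8
total 96 bytes, alignment 8
— Vec32 —
checksum at 0 (size 24, align 8) → ends 24
seq at 24 (size 8, align 8) → ends 32
ack at 32 (size 36, align 4) → ends 68
magic at 68 (size 4, align 4) → ends 72
flags at 72 (size 4, align 4) → ends 76
port at 76 (size 10, align 2) → ends 86
src at 86 (size 2, align 2) → ends 88
total 88 bytes, alignment 8
96 − 88 = 8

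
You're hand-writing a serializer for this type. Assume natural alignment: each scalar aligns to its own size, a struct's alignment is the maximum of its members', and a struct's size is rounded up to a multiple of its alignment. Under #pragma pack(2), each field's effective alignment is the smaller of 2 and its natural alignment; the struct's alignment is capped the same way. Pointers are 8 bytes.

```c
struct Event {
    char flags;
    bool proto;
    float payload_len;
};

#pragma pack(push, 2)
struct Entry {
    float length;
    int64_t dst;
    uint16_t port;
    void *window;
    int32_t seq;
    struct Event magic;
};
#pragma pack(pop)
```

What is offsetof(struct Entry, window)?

14

Event: 0..1  flags  (1B, 1-aligned); 1..2  proto  (1B, 1-aligned); 2..4  -- padding (2B); 4..8  payload_len  (4B, 4-aligned); sizeof = 8, alignof = 4
0..4  length  (4B, 2-aligned)
4..12  dst  (8B, 2-aligned)
12..14  port  (2B, 2-aligned)
14..22  window  (8B, 2-aligned)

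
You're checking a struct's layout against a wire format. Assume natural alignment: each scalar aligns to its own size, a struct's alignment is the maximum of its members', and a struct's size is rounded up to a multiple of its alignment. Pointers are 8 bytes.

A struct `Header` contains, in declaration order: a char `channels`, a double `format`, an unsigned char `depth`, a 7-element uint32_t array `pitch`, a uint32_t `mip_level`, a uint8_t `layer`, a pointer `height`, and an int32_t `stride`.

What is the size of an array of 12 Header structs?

864

@0: channels [1B, align 1] → 1
+7 pad (align 8)
@8: format [8B, align 8] → 16
@16: depth [1B, align 1] → 17
+3 pad (align 4)
@20: pitch [28B, align 4] → 48
@48: mip_level [4B, align 4] → 52
@52: layer [1B, align 1] → 53
+3 pad (align 8)
@56: height [8B, align 8] → 64
@64: stride [4B, align 4] → 68
+4 tail pad (align 8)
size 72, align 8
array of 12: 12 × 72 = 864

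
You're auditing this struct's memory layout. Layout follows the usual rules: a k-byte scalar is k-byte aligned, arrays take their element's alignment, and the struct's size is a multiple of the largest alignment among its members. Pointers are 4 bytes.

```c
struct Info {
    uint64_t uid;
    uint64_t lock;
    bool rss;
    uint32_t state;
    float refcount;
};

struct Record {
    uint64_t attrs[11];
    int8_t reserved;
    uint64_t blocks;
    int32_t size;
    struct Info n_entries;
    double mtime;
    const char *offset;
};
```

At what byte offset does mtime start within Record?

Info: @0: uid [8B, align 8] → 8; @8: lock [8B, align 8] → 16; @16: rss [1B, align 1] → 17; +3 pad (align 4); @20: state [4B, align 4] → 24; @24: refcount [4B, align 4] → 28; +4 tail pad (align 8); size 32, align 8
@0: attrs [88B, align 8] → 88
@88: reserved [1B, align 1] → 89
+7 pad (align 8)
@96: blocks [8B, align 8] → 104
@104: size [4B, align 4] → 108
+4 pad (align 8)
@112: n_entries [32B, align 8] → 144
@144: mtime [8B, align 8] → 152

144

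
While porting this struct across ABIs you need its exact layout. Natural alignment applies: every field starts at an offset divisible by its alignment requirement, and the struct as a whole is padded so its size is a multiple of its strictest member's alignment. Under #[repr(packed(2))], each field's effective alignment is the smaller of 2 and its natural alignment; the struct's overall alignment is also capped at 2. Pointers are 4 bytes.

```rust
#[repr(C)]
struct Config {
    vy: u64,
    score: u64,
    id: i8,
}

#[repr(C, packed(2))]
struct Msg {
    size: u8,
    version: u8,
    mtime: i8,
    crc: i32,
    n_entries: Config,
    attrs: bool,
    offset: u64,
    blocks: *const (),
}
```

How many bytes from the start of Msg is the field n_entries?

8

Config: vy at 0 (size 8, align 8) → ends 8; score at 8 (size 8, align 8) → ends 16; id at 16 (size 1, align 1) → ends 17; tail pad 7 to reach multiple of 8; total 24 bytes, alignment 8
size at 0 (size 1, align 1) → ends 1
version at 1 (size 1, align 1) → ends 2
mtime at 2 (size 1, align 1) → ends 3
pad 1 to align 2 for crc
crc at 4 (size 4, align 2) → ends 8
n_entries at 8 (size 24, align 2) → ends 32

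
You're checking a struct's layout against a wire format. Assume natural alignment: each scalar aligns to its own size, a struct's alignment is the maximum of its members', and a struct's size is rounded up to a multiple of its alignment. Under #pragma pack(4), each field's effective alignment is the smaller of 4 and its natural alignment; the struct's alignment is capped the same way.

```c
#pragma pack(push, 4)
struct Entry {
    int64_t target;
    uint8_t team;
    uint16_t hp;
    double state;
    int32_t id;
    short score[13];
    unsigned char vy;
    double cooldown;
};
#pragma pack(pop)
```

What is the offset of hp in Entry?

0..8  target  (8B, 4-aligned)
8..9  team  (1B, 1-aligned)
9..10  -- padding (1B)
10..12  hp  (2B, 2-aligned)

10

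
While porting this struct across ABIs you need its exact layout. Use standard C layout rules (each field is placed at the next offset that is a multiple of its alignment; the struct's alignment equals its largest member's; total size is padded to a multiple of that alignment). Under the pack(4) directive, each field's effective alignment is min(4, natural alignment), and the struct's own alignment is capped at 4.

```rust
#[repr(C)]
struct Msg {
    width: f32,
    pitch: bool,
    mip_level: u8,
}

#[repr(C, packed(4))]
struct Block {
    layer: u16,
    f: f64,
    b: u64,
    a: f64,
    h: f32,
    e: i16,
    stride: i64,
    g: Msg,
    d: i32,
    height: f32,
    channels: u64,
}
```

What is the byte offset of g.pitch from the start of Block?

48

Msg: 0..4  width  (4B, 4-aligned); 4..5  pitch  (1B, 1-aligned); 5..6  mip_level  (1B, 1-aligned); 6..8  -- tail padding (2B); sizeof = 8, alignof = 4
0..2  layer  (2B, 2-aligned)
2..4  -- padding (2B)
4..12  f  (8B, 4-aligned)
12..20  b  (8B, 4-aligned)
20..28  a  (8B, 4-aligned)
28..32  h  (4B, 4-aligned)
32..34  e  (2B, 2-aligned)
34..36  -- padding (2B)
36..44  stride  (8B, 4-aligned)
44..52  g  (8B, 4-aligned)
within Msg: pitch at 4
44 + 4 = 48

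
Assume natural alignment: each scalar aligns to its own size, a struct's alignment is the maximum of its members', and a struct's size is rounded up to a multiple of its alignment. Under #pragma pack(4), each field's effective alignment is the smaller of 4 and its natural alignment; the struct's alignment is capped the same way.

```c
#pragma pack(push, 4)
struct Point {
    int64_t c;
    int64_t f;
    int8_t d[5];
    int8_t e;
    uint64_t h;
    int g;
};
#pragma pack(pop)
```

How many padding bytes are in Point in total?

@0: c [8B, align 4] → 8
@8: f [8B, align 4] → 16
@16: d [5B, align 1] → 21
@21: e [1B, align 1] → 22
+2 pad (align 4)
@24: h [8B, align 4] → 32
@32: g [4B, align 4] → 36
size 36, align 4
data bytes 34, size 36 → padding 2

2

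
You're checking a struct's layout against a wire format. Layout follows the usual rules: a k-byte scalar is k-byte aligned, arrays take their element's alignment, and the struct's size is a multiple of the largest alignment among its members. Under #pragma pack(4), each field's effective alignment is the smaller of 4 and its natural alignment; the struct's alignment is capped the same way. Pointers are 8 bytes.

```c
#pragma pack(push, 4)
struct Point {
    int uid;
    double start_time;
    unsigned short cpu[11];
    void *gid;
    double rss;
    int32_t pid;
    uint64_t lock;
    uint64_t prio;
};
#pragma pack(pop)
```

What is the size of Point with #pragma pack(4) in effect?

72

@0: uid [4B, align 4] → 4
@4: start_time [8B, align 4] → 12
@12: cpu [22B, align 2] → 34
+2 pad (align 4)
@36: gid [8B, align 4] → 44
@44: rss [8B, align 4] → 52
@52: pid [4B, align 4] → 56
@56: lock [8B, align 4] → 64
@64: prio [8B, align 4] → 72
size 72, align 4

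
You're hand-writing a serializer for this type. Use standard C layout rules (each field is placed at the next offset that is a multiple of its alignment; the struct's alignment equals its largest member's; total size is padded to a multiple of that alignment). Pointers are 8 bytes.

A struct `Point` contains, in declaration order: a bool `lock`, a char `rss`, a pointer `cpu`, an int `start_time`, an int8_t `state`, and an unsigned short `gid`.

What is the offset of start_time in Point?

0..1  lock  (1B, 1-aligned)
1..2  rss  (1B, 1-aligned)
2..8  -- padding (6B)
8..16  cpu  (8B, 8-aligned)
16..20  start_time  (4B, 4-aligned)

16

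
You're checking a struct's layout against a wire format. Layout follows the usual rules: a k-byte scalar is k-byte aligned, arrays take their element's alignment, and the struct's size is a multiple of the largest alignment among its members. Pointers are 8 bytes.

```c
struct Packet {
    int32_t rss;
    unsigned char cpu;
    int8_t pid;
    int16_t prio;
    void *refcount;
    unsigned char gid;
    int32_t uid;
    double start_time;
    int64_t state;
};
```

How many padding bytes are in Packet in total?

@0: rss [4B, align 4] → 4
@4: cpu [1B, align 1] → 5
@5: pid [1B, align 1] → 6
@6: prio [2B, align 2] → 8
@8: refcount [8B, align 8] → 16
@16: gid [1B, align 1] → 17
+3 pad (align 4)
@20: uid [4B, align 4] → 24
@24: start_time [8B, align 8] → 32
@32: state [8B, align 8] → 40
size 40, align 8
data bytes 37, size 40 → padding 3

3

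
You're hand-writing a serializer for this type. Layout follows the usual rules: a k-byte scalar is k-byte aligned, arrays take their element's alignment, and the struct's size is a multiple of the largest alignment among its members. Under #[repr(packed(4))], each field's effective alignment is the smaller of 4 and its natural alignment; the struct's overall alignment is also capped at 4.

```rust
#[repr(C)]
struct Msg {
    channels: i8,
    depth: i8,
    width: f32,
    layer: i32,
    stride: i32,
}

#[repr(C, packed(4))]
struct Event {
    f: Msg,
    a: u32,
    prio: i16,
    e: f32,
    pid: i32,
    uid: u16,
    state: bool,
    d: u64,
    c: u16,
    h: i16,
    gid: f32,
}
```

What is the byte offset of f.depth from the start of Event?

Msg: channels at 0 (size 1, align 1) → ends 1; depth at 1 (size 1, align 1) → ends 2; pad 2 to align 4 for width; width at 4 (size 4, align 4) → ends 8; layer at 8 (size 4, align 4) → ends 12; stride at 12 (size 4, align 4) → ends 16; total 16 bytes, alignment 4
f at 0 (size 16, align 4) → ends 16
within Msg: depth at 1
0 + 1 = 1

1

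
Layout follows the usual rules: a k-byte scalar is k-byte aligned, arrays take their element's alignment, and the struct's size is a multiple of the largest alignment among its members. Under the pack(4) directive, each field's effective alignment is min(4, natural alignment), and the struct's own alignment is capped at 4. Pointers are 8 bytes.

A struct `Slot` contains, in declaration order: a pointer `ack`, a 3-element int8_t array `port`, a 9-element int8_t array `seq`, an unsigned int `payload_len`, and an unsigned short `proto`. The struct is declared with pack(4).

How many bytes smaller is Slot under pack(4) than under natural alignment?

4

natural layout:
  ack at 0 (size 8, align 8) → ends 8
  port at 8 (size 3, align 1) → ends 11
  seq at 11 (size 9, align 1) → ends 20
  payload_len at 20 (size 4, align 4) → ends 24
  proto at 24 (size 2, align 2) → ends 26
  tail pad 6 to reach multiple of 8
  total 32 bytes, alignment 8
packed(4) layout:
  ack at 0 (size 8, align 4) → ends 8
  port at 8 (size 3, align 1) → ends 11
  seq at 11 (size 9, align 1) → ends 20
  payload_len at 20 (size 4, align 4) → ends 24
  proto at 24 (size 2, align 2) → ends 26
  tail pad 2 to reach multiple of 4
  total 28 bytes, alignment 4
32 − 28 = 4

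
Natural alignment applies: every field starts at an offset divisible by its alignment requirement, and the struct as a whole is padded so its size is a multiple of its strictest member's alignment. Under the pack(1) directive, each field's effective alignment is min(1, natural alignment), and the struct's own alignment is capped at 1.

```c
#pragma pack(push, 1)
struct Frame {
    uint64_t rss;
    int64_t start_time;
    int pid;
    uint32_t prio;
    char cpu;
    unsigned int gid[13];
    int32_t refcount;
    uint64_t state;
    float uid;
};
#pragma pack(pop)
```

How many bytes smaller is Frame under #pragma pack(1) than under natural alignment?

natural layout:
  rss at 0 (size 8, align 8) → ends 8
  start_time at 8 (size 8, align 8) → ends 16
  pid at 16 (size 4, align 4) → ends 20
  prio at 20 (size 4, align 4) → ends 24
  cpu at 24 (size 1, align 1) → ends 25
  pad 3 to align 4 for gid
  gid at 28 (size 52, align 4) → ends 80
  refcount at 80 (size 4, align 4) → ends 84
  pad 4 to align 8 for state
  state at 88 (size 8, align 8) → ends 96
  uid at 96 (size 4, align 4) → ends 100
  tail pad 4 to reach multiple of 8
  total 104 bytes, alignment 8
packed(1) layout:
  rss at 0 (size 8, align 1) → ends 8
  start_time at 8 (size 8, align 1) → ends 16
  pid at 16 (size 4, align 1) → ends 20
  prio at 20 (size 4, align 1) → ends 24
  cpu at 24 (size 1, align 1) → ends 25
  gid at 25 (size 52, align 1) → ends 77
  refcount at 77 (size 4, align 1) → ends 81
  state at 81 (size 8, align 1) → ends 89
  uid at 89 (size 4, align 1) → ends 93
  total 93 bytes, alignment 1
104 − 93 = 11

11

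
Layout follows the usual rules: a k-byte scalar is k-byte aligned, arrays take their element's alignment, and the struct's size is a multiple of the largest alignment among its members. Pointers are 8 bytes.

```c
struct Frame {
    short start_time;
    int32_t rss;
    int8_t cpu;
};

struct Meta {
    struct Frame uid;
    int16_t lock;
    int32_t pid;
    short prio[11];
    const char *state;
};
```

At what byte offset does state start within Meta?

48

Frame: @0: start_time [2B, align 2] → 2; +2 pad (align 4); @4: rss [4B, align 4] → 8; @8: cpu [1B, align 1] → 9; +3 tail pad (align 4); size 12, align 4
@0: uid [12B, align 4] → 12
@12: lock [2B, align 2] → 14
+2 pad (align 4)
@16: pid [4B, align 4] → 20
@20: prio [22B, align 2] → 42
+6 pad (align 8)
@48: state [8B, align 8] → 56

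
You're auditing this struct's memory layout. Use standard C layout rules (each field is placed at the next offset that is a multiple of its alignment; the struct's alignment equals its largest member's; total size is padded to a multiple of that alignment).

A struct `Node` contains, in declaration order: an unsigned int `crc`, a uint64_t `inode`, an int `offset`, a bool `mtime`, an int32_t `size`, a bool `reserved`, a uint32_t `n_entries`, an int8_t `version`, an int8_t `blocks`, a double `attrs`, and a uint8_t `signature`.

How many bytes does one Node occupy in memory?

56

crc at 0 (size 4, align 4) → ends 4
pad 4 to align 8 for inode
inode at 8 (size 8, align 8) → ends 16
offset at 16 (size 4, align 4) → ends 20
mtime at 20 (size 1, align 1) → ends 21
pad 3 to align 4 for size
size at 24 (size 4, align 4) → ends 28
reserved at 28 (size 1, align 1) → ends 29
pad 3 to align 4 for n_entries
n_entries at 32 (size 4, align 4) → ends 36
version at 36 (size 1, align 1) → ends 37
blocks at 37 (size 1, align 1) → ends 38
pad 2 to align 8 for attrs
attrs at 40 (size 8, align 8) → ends 48
signature at 48 (size 1, align 1) → ends 49
tail pad 7 to reach multiple of 8
total 56 bytes, alignment 8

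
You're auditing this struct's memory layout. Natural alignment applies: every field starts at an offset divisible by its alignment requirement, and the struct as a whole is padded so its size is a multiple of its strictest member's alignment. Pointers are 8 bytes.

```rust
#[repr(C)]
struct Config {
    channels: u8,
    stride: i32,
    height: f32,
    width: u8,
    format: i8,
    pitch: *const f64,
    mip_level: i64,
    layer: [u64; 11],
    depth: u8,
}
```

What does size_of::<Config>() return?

128

@0: channels [1B, align 1] → 1
+3 pad (align 4)
@4: stride [4B, align 4] → 8
@8: height [4B, align 4] → 12
@12: width [1B, align 1] → 13
@13: format [1B, align 1] → 14
+2 pad (align 8)
@16: pitch [8B, align 8] → 24
@24: mip_level [8B, align 8] → 32
@32: layer [88B, align 8] → 120
@120: depth [1B, align 1] → 121
+7 tail pad (align 8)
size 128, align 8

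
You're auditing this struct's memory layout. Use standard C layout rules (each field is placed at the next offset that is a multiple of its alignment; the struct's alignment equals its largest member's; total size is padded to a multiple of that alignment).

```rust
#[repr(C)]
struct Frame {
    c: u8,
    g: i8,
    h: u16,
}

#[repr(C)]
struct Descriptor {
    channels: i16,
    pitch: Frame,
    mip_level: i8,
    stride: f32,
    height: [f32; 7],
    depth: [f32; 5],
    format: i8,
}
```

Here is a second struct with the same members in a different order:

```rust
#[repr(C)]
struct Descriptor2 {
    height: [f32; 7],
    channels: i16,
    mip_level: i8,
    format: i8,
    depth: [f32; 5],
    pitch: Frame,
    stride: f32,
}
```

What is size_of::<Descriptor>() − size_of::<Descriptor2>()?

4

Frame: 0..1  c  (1B, 1-aligned); 1..2  g  (1B, 1-aligned); 2..4  h  (2B, 2-aligned); sizeof = 4, alignof = 2
0..2  channels  (2B, 2-aligned)
2..6  pitch  (4B, 2-aligned)
6..7  mip_level  (1B, 1-aligned)
7..8  -- padding (1B)
8..12  stride  (4B, 4-aligned)
12..40  height  (28B, 4-aligned)
40..60  depth  (20B, 4-aligned)
60..61  format  (1B, 1-aligned)
61..64  -- tail padding (3B)
sizeof = 64, alignof = 4
— Descriptor2 —
0..28  height  (28B, 4-aligned)
28..30  channels  (2B, 2-aligned)
30..31  mip_level  (1B, 1-aligned)
31..32  format  (1B, 1-aligned)
32..52  depth  (20B, 4-aligned)
52..56  pitch  (4B, 2-aligned)
56..60  stride  (4B, 4-aligned)
sizeof = 60, alignof = 4
64 − 60 = 4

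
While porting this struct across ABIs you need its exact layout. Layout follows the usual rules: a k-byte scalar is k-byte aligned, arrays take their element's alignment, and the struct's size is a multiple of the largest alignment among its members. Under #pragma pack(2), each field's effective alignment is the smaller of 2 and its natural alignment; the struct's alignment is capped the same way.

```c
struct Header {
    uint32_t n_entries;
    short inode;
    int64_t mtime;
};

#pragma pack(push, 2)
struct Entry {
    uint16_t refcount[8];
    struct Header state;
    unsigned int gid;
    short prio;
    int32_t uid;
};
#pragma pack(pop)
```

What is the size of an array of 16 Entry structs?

672

Header: n_entries at 0 (size 4, align 4) → ends 4; inode at 4 (size 2, align 2) → ends 6; pad 2 to align 8 for mtime; mtime at 8 (size 8, align 8) → ends 16; total 16 bytes, alignment 8
refcount at 0 (size 16, align 2) → ends 16
state at 16 (size 16, align 2) → ends 32
gid at 32 (size 4, align 2) → ends 36
prio at 36 (size 2, align 2) → ends 38
uid at 38 (size 4, align 2) → ends 42
total 42 bytes, alignment 2
array of 16: 16 × 42 = 672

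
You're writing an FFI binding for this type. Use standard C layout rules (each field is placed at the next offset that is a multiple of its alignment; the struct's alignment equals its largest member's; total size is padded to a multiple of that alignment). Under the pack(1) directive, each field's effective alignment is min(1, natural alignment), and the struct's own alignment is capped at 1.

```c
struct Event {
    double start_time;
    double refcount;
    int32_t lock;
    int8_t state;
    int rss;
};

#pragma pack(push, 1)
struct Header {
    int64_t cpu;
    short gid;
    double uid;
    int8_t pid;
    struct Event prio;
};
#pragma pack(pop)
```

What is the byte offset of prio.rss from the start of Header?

Event: @0: start_time [8B, align 8] → 8; @8: refcount [8B, align 8] → 16; @16: lock [4B, align 4] → 20; @20: state [1B, align 1] → 21; +3 pad (align 4); @24: rss [4B, align 4] → 28; +4 tail pad (align 8); size 32, align 8
@0: cpu [8B, align 1] → 8
@8: gid [2B, align 1] → 10
@10: uid [8B, align 1] → 18
@18: pid [1B, align 1] → 19
@19: prio [32B, align 1] → 51
within Event: rss at 24
19 + 24 = 43

43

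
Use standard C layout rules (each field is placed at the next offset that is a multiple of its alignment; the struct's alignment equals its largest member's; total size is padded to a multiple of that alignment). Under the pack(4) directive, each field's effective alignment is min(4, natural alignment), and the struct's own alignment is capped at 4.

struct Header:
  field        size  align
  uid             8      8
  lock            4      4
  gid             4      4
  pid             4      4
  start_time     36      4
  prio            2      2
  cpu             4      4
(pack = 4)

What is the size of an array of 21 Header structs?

1344

0..8  uid  (8B, 4-aligned)
8..12  lock  (4B, 4-aligned)
12..16  gid  (4B, 4-aligned)
16..20  pid  (4B, 4-aligned)
20..56  start_time  (36B, 4-aligned)
56..58  prio  (2B, 2-aligned)
58..60  -- padding (2B)
60..64  cpu  (4B, 4-aligned)
sizeof = 64, alignof = 4
array of 21: 21 × 64 = 1344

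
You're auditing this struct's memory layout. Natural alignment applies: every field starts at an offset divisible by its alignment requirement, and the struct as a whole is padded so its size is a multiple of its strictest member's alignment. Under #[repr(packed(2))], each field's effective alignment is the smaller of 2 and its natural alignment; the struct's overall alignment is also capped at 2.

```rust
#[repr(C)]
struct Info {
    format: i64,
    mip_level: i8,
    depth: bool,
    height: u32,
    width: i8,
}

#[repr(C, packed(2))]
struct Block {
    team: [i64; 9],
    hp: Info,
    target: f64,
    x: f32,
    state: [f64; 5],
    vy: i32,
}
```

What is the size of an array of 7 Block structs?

1064

Info: @0: format [8B, align 8] → 8; @8: mip_level [1B, align 1] → 9; @9: depth [1B, align 1] → 10; +2 pad (align 4); @12: height [4B, align 4] → 16; @16: width [1B, align 1] → 17; +7 tail pad (align 8); size 24, align 8
@0: team [72B, align 2] → 72
@72: hp [24B, align 2] → 96
@96: target [8B, align 2] → 104
@104: x [4B, align 2] → 108
@108: state [40B, align 2] → 148
@148: vy [4B, align 2] → 152
size 152, align 2
array of 7: 7 × 152 = 1064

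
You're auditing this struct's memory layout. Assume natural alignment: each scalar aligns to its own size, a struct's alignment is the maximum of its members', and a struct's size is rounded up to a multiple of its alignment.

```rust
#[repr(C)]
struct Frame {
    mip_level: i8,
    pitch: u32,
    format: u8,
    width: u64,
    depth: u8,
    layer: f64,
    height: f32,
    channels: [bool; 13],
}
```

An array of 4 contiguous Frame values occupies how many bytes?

0..1  mip_level  (1B, 1-aligned)
1..4  -- padding (3B)
4..8  pitch  (4B, 4-aligned)
8..9  format  (1B, 1-aligned)
9..16  -- padding (7B)
16..24  width  (8B, 8-aligned)
24..25  depth  (1B, 1-aligned)
25..32  -- padding (7B)
32..40  layer  (8B, 8-aligned)
40..44  height  (4B, 4-aligned)
44..57  channels  (13B, 1-aligned)
57..64  -- tail padding (7B)
sizeof = 64, alignof = 8
array of 4: 4 × 64 = 256

256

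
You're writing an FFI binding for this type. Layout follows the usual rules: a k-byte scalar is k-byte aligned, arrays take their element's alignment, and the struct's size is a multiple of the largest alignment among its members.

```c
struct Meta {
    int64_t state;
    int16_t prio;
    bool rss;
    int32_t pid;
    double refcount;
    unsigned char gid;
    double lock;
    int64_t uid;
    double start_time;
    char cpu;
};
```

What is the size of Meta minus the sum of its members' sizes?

0..8  state  (8B, 8-aligned)
8..10  prio  (2B, 2-aligned)
10..11  rss  (1B, 1-aligned)
11..12  -- padding (1B)
12..16  pid  (4B, 4-aligned)
16..24  refcount  (8B, 8-aligned)
24..25  gid  (1B, 1-aligned)
25..32  -- padding (7B)
32..40  lock  (8B, 8-aligned)
40..48  uid  (8B, 8-aligned)
48..56  start_time  (8B, 8-aligned)
56..57  cpu  (1B, 1-aligned)
57..64  -- tail padding (7B)
sizeof = 64, alignof = 8
data bytes 49, size 64 → padding 15

15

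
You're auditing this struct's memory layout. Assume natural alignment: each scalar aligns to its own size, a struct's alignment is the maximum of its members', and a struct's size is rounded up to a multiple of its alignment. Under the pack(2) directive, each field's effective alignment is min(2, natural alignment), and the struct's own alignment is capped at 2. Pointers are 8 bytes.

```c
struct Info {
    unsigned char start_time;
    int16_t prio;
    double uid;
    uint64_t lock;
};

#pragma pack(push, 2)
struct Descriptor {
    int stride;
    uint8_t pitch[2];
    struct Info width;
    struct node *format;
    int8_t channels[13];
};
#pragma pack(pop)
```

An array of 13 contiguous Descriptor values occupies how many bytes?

676

Info: start_time at 0 (size 1, align 1) → ends 1; pad 1 to align 2 for prio; prio at 2 (size 2, align 2) → ends 4; pad 4 to align 8 for uid; uid at 8 (size 8, align 8) → ends 16; lock at 16 (size 8, align 8) → ends 24; total 24 bytes, alignment 8
stride at 0 (size 4, align 2) → ends 4
pitch at 4 (size 2, align 1) → ends 6
width at 6 (size 24, align 2) → ends 30
format at 30 (size 8, align 2) → ends 38
channels at 38 (size 13, align 1) → ends 51
tail pad 1 to reach multiple of 2
total 52 bytes, alignment 2
array of 13: 13 × 52 = 676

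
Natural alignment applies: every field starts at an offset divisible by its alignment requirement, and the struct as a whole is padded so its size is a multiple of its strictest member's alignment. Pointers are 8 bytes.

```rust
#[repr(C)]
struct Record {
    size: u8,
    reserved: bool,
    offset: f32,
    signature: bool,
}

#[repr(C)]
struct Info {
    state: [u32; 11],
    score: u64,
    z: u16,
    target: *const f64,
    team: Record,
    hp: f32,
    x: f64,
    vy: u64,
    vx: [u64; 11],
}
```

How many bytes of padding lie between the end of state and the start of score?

Record: 0..1  size  (1B, 1-aligned); 1..2  reserved  (1B, 1-aligned); 2..4  -- padding (2B); 4..8  offset  (4B, 4-aligned); 8..9  signature  (1B, 1-aligned); 9..12  -- tail padding (3B); sizeof = 12, alignof = 4
0..44  state  (44B, 4-aligned)
44..48  -- padding (4B)
48..56  score  (8B, 8-aligned)

4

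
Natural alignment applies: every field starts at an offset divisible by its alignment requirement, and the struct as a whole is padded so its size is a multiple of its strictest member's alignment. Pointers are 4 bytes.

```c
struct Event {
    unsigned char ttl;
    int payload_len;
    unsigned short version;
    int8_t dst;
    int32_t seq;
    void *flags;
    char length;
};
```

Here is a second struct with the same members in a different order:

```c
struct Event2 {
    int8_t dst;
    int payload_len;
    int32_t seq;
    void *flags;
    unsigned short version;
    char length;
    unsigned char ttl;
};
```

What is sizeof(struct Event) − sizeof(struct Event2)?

4

@0: ttl [1B, align 1] → 1
+3 pad (align 4)
@4: payload_len [4B, align 4] → 8
@8: version [2B, align 2] → 10
@10: dst [1B, align 1] → 11
+1 pad (align 4)
@12: seq [4B, align 4] → 16
@16: flags [4B, align 4] → 20
@20: length [1B, align 1] → 21
+3 tail pad (align 4)
size 24, align 4
— Event2 —
@0: dst [1B, align 1] → 1
+3 pad (align 4)
@4: payload_len [4B, align 4] → 8
@8: seq [4B, align 4] → 12
@12: flags [4B, align 4] → 16
@16: version [2B, align 2] → 18
@18: length [1B, align 1] → 19
@19: ttl [1B, align 1] → 20
size 20, align 4
24 − 20 = 4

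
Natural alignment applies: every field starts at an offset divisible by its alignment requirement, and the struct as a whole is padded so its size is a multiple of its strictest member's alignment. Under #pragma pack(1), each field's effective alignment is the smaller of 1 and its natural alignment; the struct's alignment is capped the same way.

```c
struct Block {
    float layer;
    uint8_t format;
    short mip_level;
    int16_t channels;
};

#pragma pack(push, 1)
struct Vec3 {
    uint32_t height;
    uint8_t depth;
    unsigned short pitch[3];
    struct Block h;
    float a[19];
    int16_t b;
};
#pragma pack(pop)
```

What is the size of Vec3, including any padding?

101

Block: @0: layer [4B, align 4] → 4; @4: format [1B, align 1] → 5; +1 pad (align 2); @6: mip_level [2B, align 2] → 8; @8: channels [2B, align 2] → 10; +2 tail pad (align 4); size 12, align 4
@0: height [4B, align 1] → 4
@4: depth [1B, align 1] → 5
@5: pitch [6B, align 1] → 11
@11: h [12B, align 1] → 23
@23: a [76B, align 1] → 99
@99: b [2B, align 1] → 101
size 101, align 1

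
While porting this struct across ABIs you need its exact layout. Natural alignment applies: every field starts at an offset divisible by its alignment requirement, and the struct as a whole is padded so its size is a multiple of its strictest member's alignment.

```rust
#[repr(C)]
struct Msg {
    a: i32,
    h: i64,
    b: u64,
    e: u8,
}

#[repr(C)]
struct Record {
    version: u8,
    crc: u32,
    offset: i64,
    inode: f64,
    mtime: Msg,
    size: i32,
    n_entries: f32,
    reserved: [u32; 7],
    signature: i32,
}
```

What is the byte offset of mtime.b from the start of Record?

Msg: a at 0 (size 4, align 4) → ends 4; pad 4 to align 8 for h; h at 8 (size 8, align 8) → ends 16; b at 16 (size 8, align 8) → ends 24; e at 24 (size 1, align 1) → ends 25; tail pad 7 to reach multiple of 8; total 32 bytes, alignment 8
version at 0 (size 1, align 1) → ends 1
pad 3 to align 4 for crc
crc at 4 (size 4, align 4) → ends 8
offset at 8 (size 8, align 8) → ends 16
inode at 16 (size 8, align 8) → ends 24
mtime at 24 (size 32, align 8) → ends 56
within Msg: b at 16
24 + 16 = 40

40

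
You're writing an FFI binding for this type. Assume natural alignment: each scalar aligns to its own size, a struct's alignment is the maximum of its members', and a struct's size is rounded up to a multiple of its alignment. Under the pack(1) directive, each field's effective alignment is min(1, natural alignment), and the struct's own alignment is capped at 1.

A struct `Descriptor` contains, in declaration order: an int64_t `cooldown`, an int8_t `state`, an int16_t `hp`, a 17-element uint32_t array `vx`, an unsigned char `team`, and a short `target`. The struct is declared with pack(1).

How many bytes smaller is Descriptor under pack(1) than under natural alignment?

natural layout:
  cooldown at 0 (size 8, align 8) → ends 8
  state at 8 (size 1, align 1) → ends 9
  pad 1 to align 2 for hp
  hp at 10 (size 2, align 2) → ends 12
  vx at 12 (size 68, align 4) → ends 80
  team at 80 (size 1, align 1) → ends 81
  pad 1 to align 2 for target
  target at 82 (size 2, align 2) → ends 84
  tail pad 4 to reach multiple of 8
  total 88 bytes, alignment 8
packed(1) layout:
  cooldown at 0 (size 8, align 1) → ends 8
  state at 8 (size 1, align 1) → ends 9
  hp at 9 (size 2, align 1) → ends 11
  vx at 11 (size 68, align 1) → ends 79
  team at 79 (size 1, align 1) → ends 80
  target at 80 (size 2, align 1) → ends 82
  total 82 bytes, alignment 1
88 − 82 = 6

6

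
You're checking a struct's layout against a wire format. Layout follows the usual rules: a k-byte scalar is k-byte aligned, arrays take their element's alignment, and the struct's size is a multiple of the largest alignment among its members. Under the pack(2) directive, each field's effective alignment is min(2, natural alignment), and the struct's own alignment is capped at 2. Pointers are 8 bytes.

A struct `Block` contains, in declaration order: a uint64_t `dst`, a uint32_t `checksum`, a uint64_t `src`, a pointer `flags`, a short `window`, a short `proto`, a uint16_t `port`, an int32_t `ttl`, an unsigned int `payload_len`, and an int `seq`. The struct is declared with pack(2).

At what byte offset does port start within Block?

32

@0: dst [8B, align 2] → 8
@8: checksum [4B, align 2] → 12
@12: src [8B, align 2] → 20
@20: flags [8B, align 2] → 28
@28: window [2B, align 2] → 30
@30: proto [2B, align 2] → 32
@32: port [2B, align 2] → 34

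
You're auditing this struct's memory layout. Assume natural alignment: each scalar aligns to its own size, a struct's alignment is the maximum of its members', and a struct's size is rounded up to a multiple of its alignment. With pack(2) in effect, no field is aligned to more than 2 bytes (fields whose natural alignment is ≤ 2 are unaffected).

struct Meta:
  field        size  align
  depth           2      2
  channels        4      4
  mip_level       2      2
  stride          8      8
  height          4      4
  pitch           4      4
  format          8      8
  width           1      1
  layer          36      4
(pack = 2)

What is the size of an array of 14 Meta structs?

@0: depth [2B, align 2] → 2
@2: channels [4B, align 2] → 6
@6: mip_level [2B, align 2] → 8
@8: stride [8B, align 2] → 16
@16: height [4B, align 2] → 20
@20: pitch [4B, align 2] → 24
@24: format [8B, align 2] → 32
@32: width [1B, align 1] → 33
+1 pad (align 2)
@34: layer [36B, align 2] → 70
size 70, align 2
array of 14: 14 × 70 = 980

980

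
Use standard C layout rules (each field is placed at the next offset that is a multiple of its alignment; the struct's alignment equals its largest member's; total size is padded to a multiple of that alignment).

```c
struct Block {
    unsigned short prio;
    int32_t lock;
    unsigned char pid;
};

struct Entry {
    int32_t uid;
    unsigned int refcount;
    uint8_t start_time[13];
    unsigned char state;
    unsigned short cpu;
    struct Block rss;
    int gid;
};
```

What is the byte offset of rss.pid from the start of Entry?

32

Block: 0..2  prio  (2B, 2-aligned); 2..4  -- padding (2B); 4..8  lock  (4B, 4-aligned); 8..9  pid  (1B, 1-aligned); 9..12  -- tail padding (3B); sizeof = 12, alignof = 4
0..4  uid  (4B, 4-aligned)
4..8  refcount  (4B, 4-aligned)
8..21  start_time  (13B, 1-aligned)
21..22  state  (1B, 1-aligned)
22..24  cpu  (2B, 2-aligned)
24..36  rss  (12B, 4-aligned)
within Block: pid at 8
24 + 8 = 32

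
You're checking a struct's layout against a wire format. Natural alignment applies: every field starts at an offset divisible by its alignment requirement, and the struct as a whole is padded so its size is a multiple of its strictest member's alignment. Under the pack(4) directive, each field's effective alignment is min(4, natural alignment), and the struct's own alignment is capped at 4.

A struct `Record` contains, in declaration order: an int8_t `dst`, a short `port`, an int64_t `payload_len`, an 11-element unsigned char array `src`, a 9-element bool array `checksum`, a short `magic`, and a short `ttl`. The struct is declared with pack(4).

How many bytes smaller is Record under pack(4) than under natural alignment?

natural layout:
  dst at 0 (size 1, align 1) → ends 1
  pad 1 to align 2 for port
  port at 2 (size 2, align 2) → ends 4
  pad 4 to align 8 for payload_len
  payload_len at 8 (size 8, align 8) → ends 16
  src at 16 (size 11, align 1) → ends 27
  checksum at 27 (size 9, align 1) → ends 36
  magic at 36 (size 2, align 2) → ends 38
  ttl at 38 (size 2, align 2) → ends 40
  total 40 bytes, alignment 8
packed(4) layout:
  dst at 0 (size 1, align 1) → ends 1
  pad 1 to align 2 for port
  port at 2 (size 2, align 2) → ends 4
  payload_len at 4 (size 8, align 4) → ends 12
  src at 12 (size 11, align 1) → ends 23
  checksum at 23 (size 9, align 1) → ends 32
  magic at 32 (size 2, align 2) → ends 34
  ttl at 34 (size 2, align 2) → ends 36
  total 36 bytes, alignment 4
40 − 36 = 4

4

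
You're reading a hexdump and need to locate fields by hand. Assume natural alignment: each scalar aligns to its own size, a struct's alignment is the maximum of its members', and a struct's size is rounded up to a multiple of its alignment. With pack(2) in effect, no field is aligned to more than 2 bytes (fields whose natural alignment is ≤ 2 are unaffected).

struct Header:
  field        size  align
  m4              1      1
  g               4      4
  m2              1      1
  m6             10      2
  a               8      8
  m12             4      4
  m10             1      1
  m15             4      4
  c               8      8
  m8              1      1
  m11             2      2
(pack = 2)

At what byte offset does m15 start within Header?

@0: m4 [1B, align 1] → 1
+1 pad (align 2)
@2: g [4B, align 2] → 6
@6: m2 [1B, align 1] → 7
+1 pad (align 2)
@8: m6 [10B, align 2] → 18
@18: a [8B, align 2] → 26
@26: m12 [4B, align 2] → 30
@30: m10 [1B, align 1] → 31
+1 pad (align 2)
@32: m15 [4B, align 2] → 36

32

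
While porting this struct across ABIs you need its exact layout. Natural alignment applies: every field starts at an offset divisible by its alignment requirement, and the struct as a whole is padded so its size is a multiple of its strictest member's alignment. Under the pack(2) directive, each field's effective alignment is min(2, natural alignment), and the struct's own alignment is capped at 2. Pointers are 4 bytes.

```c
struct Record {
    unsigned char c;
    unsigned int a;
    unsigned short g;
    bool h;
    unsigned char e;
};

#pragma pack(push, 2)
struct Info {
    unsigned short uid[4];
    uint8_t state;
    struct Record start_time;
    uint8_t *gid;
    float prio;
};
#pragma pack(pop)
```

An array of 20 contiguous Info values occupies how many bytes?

Record: c at 0 (size 1, align 1) → ends 1; pad 3 to align 4 for a; a at 4 (size 4, align 4) → ends 8; g at 8 (size 2, align 2) → ends 10; h at 10 (size 1, align 1) → ends 11; e at 11 (size 1, align 1) → ends 12; total 12 bytes, alignment 4
uid at 0 (size 8, align 2) → ends 8
state at 8 (size 1, align 1) → ends 9
pad 1 to align 2 for start_time
start_time at 10 (size 12, align 2) → ends 22
gid at 22 (size 4, align 2) → ends 26
prio at 26 (size 4, align 2) → ends 30
total 30 bytes, alignment 2
array of 20: 20 × 30 = 600

600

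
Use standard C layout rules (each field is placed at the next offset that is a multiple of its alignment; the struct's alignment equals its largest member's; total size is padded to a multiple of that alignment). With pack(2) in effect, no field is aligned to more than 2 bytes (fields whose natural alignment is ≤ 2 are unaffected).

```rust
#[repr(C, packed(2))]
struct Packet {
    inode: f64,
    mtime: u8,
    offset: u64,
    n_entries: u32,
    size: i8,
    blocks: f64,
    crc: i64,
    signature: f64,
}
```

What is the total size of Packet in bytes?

@0: inode [8B, align 2] → 8
@8: mtime [1B, align 1] → 9
+1 pad (align 2)
@10: offset [8B, align 2] → 18
@18: n_entries [4B, align 2] → 22
@22: size [1B, align 1] → 23
+1 pad (align 2)
@24: blocks [8B, align 2] → 32
@32: crc [8B, align 2] → 40
@40: signature [8B, align 2] → 48
size 48, align 2

48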